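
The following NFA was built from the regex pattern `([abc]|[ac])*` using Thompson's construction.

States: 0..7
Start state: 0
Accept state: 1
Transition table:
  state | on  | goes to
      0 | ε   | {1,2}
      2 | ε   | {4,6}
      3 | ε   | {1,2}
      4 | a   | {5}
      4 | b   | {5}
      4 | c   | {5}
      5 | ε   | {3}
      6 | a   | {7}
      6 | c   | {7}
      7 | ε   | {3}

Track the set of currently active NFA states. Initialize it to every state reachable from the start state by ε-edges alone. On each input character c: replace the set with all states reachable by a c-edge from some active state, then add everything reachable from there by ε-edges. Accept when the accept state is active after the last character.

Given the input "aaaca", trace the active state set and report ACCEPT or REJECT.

S₀ = ε-closure({0}) = {0,1,2,4,6}
'a' @ 1: {1,2,3,4,5,6,7}  [accepting]
'a' @ 2: {1,2,3,4,5,6,7}  [accepting]
'a' @ 3: {1,2,3,4,5,6,7}  [accepting]
'c' @ 4: {1,2,3,4,5,6,7}  [accepting]
'a' @ 5: {1,2,3,4,5,6,7}  [accepting]
final: {1,2,3,4,5,6,7}; accept 1 in set

Answer: ACCEPT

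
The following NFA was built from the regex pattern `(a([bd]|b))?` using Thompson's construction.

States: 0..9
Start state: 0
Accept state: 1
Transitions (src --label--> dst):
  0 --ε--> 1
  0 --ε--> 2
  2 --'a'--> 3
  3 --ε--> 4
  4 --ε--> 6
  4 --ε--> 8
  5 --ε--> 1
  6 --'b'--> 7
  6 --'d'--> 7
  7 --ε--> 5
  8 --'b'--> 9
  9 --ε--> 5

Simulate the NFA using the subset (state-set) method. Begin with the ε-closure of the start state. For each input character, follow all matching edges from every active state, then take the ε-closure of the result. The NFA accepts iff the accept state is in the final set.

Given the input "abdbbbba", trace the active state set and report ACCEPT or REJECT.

Answer: REJECT

Derivation:
S₀ = ε-closure({0}) = {0,1,2}
'a' @ 1: {3,4,6,8}
'b' @ 2: {1,5,7,9}  (accept∈set)
'd' @ 3: {}  — no active states
rest 'bbbba' ignored (set empty)
final: {}; accept 1 not in set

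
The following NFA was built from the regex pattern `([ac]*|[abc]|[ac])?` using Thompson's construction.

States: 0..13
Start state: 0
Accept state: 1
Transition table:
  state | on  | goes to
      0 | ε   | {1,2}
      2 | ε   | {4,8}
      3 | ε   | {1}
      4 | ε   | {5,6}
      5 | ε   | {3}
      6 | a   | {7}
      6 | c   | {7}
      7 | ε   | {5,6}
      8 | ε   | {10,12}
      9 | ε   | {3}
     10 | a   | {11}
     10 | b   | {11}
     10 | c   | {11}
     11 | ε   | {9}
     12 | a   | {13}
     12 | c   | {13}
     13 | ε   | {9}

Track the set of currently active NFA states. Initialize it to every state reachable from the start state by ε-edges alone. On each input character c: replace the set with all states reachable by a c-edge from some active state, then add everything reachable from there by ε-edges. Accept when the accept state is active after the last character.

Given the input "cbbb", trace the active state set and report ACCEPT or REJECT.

Answer: REJECT

Derivation:
initial (ε-close {0}): {0,1,2,3,4,5,6,8,10,12}
'c' @ 1: {1,3,5,6,7,9,11,13}  [accepting]
'b' @ 2: {}  — state set empty
rest 'bb' ignored (set empty)
end set {} — state 1 not in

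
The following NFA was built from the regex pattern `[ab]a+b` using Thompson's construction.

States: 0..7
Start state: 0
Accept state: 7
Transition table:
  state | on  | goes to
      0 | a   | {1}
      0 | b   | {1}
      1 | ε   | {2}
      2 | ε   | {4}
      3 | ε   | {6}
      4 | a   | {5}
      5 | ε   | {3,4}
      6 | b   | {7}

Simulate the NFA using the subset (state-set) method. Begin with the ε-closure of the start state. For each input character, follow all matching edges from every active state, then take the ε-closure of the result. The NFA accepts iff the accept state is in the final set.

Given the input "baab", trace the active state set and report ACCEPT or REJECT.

Answer: ACCEPT

Derivation:
initial (ε-close {0}): {0}
'b' @ 1: {1,2,4}
'a' @ 2: {3,4,5,6}
'a' @ 3: {3,4,5,6}
'b' @ 4: {7}  [accepting]
final: {7}; accept 7 in set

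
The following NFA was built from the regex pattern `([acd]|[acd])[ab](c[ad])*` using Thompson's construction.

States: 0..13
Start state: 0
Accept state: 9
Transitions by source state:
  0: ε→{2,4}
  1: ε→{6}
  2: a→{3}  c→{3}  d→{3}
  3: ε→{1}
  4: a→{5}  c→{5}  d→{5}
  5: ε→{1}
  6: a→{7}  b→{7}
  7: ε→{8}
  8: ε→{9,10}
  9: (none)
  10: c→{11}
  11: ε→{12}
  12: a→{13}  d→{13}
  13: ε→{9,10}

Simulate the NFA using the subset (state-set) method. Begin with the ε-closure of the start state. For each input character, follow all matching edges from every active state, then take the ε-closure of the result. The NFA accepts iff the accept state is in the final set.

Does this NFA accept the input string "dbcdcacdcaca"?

S₀ = ε-closure({0}) = {0,2,4}
'd' @ 1: {1,3,5,6}
'b' @ 2: {7,8,9,10}  [accepting]
'c' @ 3: {11,12}
'd' @ 4: {9,10,13}  [accepting]
'c' @ 5: {11,12}
'a' @ 6: {9,10,13}  [accepting]
'c' @ 7: {11,12}
'd' @ 8: {9,10,13}  [accepting]
'c' @ 9: {11,12}
'a' @ 10: {9,10,13}  [accepting]
'c' @ 11: {11,12}
'a' @ 12: {9,10,13}  [accepting]
end set {9,10,13} — state 9 in

Answer: ACCEPT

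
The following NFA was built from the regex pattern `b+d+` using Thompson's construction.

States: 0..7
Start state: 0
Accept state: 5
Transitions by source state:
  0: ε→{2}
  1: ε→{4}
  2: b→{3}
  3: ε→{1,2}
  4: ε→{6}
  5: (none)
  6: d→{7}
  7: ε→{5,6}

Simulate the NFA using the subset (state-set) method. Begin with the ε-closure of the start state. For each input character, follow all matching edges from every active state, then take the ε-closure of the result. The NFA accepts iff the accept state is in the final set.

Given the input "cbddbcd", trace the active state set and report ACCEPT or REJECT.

Answer: REJECT

Steps:
initial (ε-close {0}): {0,2}
'c' @ 1: {}  — state set empty
rest 'bddbcd' ignored (set empty)
end set {} — state 5 not in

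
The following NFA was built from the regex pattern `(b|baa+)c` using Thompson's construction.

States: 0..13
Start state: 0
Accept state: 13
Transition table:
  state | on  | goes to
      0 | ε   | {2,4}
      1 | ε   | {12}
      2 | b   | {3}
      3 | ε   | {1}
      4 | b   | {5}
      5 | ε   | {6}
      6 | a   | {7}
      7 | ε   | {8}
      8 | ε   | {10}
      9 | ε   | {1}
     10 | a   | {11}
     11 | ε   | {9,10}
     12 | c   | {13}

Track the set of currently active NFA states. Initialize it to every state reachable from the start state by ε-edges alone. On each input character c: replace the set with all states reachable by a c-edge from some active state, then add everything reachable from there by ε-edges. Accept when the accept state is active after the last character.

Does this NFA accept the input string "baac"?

initial (ε-close {0}): {0,2,4}
'b' @ 1: {1,3,5,6,12}
'a' @ 2: {7,8,10}
'a' @ 3: {1,9,10,11,12}
'c' @ 4: {13}  (accept∈set)
end set {13} — state 13 in

Answer: ACCEPT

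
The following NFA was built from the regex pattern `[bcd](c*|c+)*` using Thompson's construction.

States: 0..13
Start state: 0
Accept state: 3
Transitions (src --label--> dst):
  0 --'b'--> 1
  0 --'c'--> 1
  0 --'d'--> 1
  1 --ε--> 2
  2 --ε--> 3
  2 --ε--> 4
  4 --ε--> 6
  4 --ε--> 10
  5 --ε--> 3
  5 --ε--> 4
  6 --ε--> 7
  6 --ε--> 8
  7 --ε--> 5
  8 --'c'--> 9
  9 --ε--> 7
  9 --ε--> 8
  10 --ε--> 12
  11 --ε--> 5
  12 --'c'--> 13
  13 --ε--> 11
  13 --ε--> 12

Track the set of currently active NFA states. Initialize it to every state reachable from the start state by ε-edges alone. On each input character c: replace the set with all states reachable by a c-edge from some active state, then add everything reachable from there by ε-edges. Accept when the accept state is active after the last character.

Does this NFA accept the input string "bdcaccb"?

initial (ε-close {0}): {0}
'b' @ 1: {1,2,3,4,5,6,7,8,10,12}  (accept∈set)
'd' @ 2: {}  — state set empty
rest 'caccb' ignored (set empty)
after full input: {}  (accept=3 not in)

Answer: REJECT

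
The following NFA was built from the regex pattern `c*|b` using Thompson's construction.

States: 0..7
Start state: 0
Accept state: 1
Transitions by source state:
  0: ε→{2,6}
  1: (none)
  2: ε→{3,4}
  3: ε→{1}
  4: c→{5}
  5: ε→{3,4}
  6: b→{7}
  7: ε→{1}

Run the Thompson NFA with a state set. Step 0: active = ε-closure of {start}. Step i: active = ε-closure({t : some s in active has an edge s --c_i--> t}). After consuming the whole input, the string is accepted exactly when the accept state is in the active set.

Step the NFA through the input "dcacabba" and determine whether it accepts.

start: ε-closure({0}) = {0,1,2,3,4,6}
'd' @ 1: {}  — no active states
rest 'cacabba' ignored (set empty)
final: {}; accept 1 not in set

Answer: REJECT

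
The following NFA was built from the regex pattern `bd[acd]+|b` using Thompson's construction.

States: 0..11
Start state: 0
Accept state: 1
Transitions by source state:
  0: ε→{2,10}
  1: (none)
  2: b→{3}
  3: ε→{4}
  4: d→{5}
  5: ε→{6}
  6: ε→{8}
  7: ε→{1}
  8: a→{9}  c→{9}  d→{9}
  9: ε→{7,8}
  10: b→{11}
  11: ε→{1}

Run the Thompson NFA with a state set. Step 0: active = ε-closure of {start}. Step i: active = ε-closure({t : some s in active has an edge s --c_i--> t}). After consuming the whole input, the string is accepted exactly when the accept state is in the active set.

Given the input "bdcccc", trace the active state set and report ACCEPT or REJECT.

Answer: ACCEPT

Trace:
S₀ = ε-closure({0}) = {0,2,10}
'b' @ 1: {1,3,4,11}  ✓accept
'd' @ 2: {5,6,8}
'c' @ 3: {1,7,8,9}  ✓accept
'c' @ 4: {1,7,8,9}  ✓accept
'c' @ 5: {1,7,8,9}  ✓accept
'c' @ 6: {1,7,8,9}  ✓accept
final: {1,7,8,9}; accept 1 in set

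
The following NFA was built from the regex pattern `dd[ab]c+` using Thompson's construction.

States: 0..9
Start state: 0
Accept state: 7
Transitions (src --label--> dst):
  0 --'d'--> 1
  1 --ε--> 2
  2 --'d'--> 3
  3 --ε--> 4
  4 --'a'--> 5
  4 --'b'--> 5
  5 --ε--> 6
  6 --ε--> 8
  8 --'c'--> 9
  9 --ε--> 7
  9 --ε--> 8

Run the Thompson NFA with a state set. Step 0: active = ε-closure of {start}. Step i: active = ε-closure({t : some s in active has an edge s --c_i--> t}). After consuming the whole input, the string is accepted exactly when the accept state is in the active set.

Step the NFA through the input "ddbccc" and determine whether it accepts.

Answer: ACCEPT

Steps:
S₀ = ε-closure({0}) = {0}
'd' @ 1: {1,2}
'd' @ 2: {3,4}
'b' @ 3: {5,6,8}
'c' @ 4: {7,8,9}  (accept∈set)
'c' @ 5: {7,8,9}  (accept∈set)
'c' @ 6: {7,8,9}  (accept∈set)
after full input: {7,8,9}  (accept=7 in)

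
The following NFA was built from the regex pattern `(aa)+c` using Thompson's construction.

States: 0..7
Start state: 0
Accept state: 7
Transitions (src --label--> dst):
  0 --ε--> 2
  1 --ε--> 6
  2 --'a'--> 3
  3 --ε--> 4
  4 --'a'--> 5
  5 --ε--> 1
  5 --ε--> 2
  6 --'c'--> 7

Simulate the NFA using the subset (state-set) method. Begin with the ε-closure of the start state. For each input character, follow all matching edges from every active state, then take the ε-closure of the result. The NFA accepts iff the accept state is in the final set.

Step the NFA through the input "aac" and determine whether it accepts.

Answer: ACCEPT

Trace:
S₀ = ε-closure({0}) = {0,2}
'a' @ 1: {3,4}
'a' @ 2: {1,2,5,6}
'c' @ 3: {7}  [accepting]
final: {7}; accept 7 in set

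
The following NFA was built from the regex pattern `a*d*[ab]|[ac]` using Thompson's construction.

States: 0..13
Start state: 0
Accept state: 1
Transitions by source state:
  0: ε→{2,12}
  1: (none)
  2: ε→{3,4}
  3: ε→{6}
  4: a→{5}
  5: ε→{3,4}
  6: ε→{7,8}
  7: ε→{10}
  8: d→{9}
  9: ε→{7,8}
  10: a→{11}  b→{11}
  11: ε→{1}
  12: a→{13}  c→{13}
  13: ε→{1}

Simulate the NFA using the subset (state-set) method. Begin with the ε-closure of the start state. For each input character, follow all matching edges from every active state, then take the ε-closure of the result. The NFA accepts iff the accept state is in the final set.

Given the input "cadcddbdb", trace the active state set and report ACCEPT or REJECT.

Answer: REJECT

Derivation:
S₀ = ε-closure({0}) = {0,2,3,4,6,7,8,10,12}
'c' @ 1: {1,13}  ✓accept
'a' @ 2: {}  — state set empty
rest 'dcddbdb' ignored (set empty)
after full input: {}  (accept=1 not in)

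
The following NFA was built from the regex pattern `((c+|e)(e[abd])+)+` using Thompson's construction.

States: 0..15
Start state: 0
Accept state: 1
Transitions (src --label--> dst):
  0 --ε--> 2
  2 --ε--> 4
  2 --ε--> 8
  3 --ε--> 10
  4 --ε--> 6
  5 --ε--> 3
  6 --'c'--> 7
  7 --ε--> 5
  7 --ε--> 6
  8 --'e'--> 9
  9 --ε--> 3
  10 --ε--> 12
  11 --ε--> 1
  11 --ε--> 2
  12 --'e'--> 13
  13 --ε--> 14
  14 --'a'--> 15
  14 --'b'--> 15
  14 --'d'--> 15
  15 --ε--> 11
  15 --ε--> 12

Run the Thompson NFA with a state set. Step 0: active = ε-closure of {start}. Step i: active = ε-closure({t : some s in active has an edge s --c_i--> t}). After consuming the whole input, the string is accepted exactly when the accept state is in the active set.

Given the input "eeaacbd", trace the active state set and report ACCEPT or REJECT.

initial (ε-close {0}): {0,2,4,6,8}
'e' @ 1: {3,9,10,12}
'e' @ 2: {13,14}
'a' @ 3: {1,2,4,6,8,11,12,15}  [accepting]
'a' @ 4: {}  — dead — no transitions
rest 'cbd' ignored (set empty)
after full input: {}  (accept=1 not in)

Answer: REJECT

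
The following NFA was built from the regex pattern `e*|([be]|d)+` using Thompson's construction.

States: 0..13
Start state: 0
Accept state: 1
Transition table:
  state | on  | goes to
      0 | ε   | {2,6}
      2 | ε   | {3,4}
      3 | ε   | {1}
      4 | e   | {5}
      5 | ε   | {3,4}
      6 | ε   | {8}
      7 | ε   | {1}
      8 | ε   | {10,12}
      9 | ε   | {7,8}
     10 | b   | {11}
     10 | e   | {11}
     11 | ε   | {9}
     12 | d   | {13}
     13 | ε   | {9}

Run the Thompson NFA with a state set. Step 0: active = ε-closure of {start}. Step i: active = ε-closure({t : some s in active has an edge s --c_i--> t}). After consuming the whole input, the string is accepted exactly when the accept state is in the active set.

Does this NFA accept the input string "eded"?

Answer: ACCEPT

Steps:
initial (ε-close {0}): {0,1,2,3,4,6,8,10,12}
'e' @ 1: {1,3,4,5,7,8,9,10,11,12}  ✓accept
'd' @ 2: {1,7,8,9,10,12,13}  ✓accept
'e' @ 3: {1,7,8,9,10,11,12}  ✓accept
'd' @ 4: {1,7,8,9,10,12,13}  ✓accept
after full input: {1,7,8,9,10,12,13}  (accept=1 in)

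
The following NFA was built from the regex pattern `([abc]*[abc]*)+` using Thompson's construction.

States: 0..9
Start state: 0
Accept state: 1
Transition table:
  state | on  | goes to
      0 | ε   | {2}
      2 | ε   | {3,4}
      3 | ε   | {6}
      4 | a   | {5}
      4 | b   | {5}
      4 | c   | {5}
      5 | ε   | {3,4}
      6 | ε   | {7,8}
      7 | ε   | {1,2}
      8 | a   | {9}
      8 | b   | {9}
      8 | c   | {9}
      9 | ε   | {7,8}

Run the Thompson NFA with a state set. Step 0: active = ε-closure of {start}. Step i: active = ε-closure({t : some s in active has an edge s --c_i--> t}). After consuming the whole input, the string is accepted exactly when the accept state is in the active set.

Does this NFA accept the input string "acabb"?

Answer: ACCEPT

Derivation:
start: ε-closure({0}) = {0,1,2,3,4,6,7,8}
'a' @ 1: {1,2,3,4,5,6,7,8,9}  [accepting]
'c' @ 2: {1,2,3,4,5,6,7,8,9}  [accepting]
'a' @ 3: {1,2,3,4,5,6,7,8,9}  [accepting]
'b' @ 4: {1,2,3,4,5,6,7,8,9}  [accepting]
'b' @ 5: {1,2,3,4,5,6,7,8,9}  [accepting]
final: {1,2,3,4,5,6,7,8,9}; accept 1 in set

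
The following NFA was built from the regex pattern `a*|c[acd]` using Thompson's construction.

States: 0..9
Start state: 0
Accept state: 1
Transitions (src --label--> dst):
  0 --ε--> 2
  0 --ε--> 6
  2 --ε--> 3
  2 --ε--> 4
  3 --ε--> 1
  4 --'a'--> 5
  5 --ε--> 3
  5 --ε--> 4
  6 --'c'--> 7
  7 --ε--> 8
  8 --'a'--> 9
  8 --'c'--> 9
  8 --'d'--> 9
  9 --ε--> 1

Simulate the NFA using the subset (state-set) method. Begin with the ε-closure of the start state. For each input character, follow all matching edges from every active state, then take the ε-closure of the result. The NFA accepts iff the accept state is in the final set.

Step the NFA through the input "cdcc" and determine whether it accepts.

Answer: REJECT

Derivation:
S₀ = ε-closure({0}) = {0,1,2,3,4,6}
'c' @ 1: {7,8}
'd' @ 2: {1,9}  (accept∈set)
'c' @ 3: {}  — dead — no transitions
rest 'c' ignored (set empty)
end set {} — state 1 not in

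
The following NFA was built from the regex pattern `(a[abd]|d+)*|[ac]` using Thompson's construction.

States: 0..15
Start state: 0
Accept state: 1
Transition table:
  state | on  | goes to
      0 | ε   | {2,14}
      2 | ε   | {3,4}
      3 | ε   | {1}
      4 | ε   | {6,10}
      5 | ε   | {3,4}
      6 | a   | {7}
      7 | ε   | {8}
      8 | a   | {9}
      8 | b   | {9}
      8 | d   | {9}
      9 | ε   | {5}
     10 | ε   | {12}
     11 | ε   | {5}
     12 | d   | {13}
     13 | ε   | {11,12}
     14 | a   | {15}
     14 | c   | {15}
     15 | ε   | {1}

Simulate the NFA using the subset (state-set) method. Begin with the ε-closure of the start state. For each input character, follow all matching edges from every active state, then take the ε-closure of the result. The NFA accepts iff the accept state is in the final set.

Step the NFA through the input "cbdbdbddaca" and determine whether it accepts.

Answer: REJECT

Trace:
start: ε-closure({0}) = {0,1,2,3,4,6,10,12,14}
'c' @ 1: {1,15}  (accept∈set)
'b' @ 2: {}  — no active states
rest 'dbdbddaca' ignored (set empty)
final: {}; accept 1 not in set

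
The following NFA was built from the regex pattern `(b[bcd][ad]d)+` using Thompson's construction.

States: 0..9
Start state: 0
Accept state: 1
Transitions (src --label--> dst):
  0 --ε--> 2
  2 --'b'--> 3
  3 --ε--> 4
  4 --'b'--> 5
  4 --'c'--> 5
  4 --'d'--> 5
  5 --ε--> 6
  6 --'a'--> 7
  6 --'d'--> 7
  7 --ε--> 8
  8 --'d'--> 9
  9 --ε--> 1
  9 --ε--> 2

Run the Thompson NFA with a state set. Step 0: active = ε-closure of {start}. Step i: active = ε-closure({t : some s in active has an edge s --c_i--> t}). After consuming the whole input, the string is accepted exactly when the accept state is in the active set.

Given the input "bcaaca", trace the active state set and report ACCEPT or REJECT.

initial (ε-close {0}): {0,2}
'b' @ 1: {3,4}
'c' @ 2: {5,6}
'a' @ 3: {7,8}
'a' @ 4: {}  — state set empty
rest 'ca' ignored (set empty)
end set {} — state 1 not in

Answer: REJECT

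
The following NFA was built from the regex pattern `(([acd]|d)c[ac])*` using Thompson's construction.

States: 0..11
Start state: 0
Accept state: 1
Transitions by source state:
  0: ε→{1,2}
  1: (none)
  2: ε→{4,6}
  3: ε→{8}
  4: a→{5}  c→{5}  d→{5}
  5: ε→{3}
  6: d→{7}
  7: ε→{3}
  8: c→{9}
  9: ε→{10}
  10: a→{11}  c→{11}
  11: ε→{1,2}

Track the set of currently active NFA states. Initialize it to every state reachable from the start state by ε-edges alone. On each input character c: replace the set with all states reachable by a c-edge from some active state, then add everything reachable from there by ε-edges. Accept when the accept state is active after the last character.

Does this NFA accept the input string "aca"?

Answer: ACCEPT

Derivation:
S₀ = ε-closure({0}) = {0,1,2,4,6}
'a' @ 1: {3,5,8}
'c' @ 2: {9,10}
'a' @ 3: {1,2,4,6,11}  [accepting]
end set {1,2,4,6,11} — state 1 in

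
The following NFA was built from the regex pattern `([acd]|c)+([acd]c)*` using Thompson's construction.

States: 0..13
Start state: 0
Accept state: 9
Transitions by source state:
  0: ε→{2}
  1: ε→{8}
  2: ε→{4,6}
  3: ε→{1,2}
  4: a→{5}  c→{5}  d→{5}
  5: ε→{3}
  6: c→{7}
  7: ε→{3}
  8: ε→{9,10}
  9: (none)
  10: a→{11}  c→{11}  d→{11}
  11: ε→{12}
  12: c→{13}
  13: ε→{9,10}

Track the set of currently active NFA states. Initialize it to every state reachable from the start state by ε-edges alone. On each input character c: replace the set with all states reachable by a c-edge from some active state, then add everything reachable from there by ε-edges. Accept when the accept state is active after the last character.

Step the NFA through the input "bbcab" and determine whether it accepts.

start: ε-closure({0}) = {0,2,4,6}
'b' @ 1: {}  — state set empty
rest 'bcab' ignored (set empty)
end set {} — state 9 not in

Answer: REJECT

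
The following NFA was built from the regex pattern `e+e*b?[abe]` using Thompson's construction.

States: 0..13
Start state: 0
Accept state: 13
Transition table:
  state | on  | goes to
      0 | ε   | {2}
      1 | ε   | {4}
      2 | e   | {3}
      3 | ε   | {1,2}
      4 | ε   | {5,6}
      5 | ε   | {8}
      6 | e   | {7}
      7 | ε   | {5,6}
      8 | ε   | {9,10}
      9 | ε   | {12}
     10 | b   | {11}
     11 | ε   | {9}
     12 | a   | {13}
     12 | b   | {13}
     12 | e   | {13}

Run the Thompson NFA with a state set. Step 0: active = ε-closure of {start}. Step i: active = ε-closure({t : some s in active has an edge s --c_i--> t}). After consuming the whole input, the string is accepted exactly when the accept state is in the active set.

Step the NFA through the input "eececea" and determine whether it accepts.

initial (ε-close {0}): {0,2}
'e' @ 1: {1,2,3,4,5,6,8,9,10,12}
'e' @ 2: {1,2,3,4,5,6,7,8,9,10,12,13}  [accepting]
'c' @ 3: {}  — dead — no transitions
rest 'ecea' ignored (set empty)
after full input: {}  (accept=13 not in)

Answer: REJECT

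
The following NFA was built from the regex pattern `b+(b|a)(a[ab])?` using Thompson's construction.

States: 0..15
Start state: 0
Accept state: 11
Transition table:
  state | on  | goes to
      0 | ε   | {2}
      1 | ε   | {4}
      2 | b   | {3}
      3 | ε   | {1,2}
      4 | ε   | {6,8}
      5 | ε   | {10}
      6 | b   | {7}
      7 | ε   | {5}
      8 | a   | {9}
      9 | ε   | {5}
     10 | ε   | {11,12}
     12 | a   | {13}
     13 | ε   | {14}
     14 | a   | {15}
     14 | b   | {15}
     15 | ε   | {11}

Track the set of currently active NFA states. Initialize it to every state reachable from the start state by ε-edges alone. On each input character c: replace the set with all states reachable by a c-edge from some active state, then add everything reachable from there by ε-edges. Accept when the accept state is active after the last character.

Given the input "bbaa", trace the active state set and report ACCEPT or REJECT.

Answer: ACCEPT

Trace:
S₀ = ε-closure({0}) = {0,2}
'b' @ 1: {1,2,3,4,6,8}
'b' @ 2: {1,2,3,4,5,6,7,8,10,11,12}  ✓accept
'a' @ 3: {5,9,10,11,12,13,14}  ✓accept
'a' @ 4: {11,13,14,15}  ✓accept
end set {11,13,14,15} — state 11 in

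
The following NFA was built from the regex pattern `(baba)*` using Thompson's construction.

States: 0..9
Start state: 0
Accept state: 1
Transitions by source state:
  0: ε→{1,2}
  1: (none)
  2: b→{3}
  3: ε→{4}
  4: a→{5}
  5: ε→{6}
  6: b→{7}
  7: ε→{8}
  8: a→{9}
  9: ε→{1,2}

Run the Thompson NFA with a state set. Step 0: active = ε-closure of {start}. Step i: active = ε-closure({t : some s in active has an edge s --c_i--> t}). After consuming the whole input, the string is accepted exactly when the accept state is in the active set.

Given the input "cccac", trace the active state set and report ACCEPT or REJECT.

start: ε-closure({0}) = {0,1,2}
'c' @ 1: {}  — state set empty
rest 'ccac' ignored (set empty)
final: {}; accept 1 not in set

Answer: REJECT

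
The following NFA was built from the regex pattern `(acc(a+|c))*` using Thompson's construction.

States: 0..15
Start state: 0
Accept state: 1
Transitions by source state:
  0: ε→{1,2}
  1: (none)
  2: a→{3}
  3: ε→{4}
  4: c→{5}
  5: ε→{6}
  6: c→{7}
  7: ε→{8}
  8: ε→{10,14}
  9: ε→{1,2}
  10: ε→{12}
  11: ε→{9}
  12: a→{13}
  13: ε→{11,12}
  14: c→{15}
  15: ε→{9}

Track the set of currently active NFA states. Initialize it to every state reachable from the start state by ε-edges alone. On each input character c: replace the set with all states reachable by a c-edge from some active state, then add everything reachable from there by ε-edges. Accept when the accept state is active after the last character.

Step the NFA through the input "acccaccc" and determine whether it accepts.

S₀ = ε-closure({0}) = {0,1,2}
'a' @ 1: {3,4}
'c' @ 2: {5,6}
'c' @ 3: {7,8,10,12,14}
'c' @ 4: {1,2,9,15}  (accept∈set)
'a' @ 5: {3,4}
'c' @ 6: {5,6}
'c' @ 7: {7,8,10,12,14}
'c' @ 8: {1,2,9,15}  (accept∈set)
end set {1,2,9,15} — state 1 in

Answer: ACCEPT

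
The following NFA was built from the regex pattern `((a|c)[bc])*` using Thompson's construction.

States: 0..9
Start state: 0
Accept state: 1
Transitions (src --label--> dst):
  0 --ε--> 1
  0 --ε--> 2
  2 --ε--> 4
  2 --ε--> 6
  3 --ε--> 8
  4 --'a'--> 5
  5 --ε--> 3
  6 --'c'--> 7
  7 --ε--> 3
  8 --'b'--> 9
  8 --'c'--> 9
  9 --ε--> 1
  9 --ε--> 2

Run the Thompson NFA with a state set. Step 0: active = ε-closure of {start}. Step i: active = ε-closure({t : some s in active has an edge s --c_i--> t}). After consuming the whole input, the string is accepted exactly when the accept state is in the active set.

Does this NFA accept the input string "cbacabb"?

Answer: REJECT

Trace:
initial (ε-close {0}): {0,1,2,4,6}
'c' @ 1: {3,7,8}
'b' @ 2: {1,2,4,6,9}  ✓accept
'a' @ 3: {3,5,8}
'c' @ 4: {1,2,4,6,9}  ✓accept
'a' @ 5: {3,5,8}
'b' @ 6: {1,2,4,6,9}  ✓accept
'b' @ 7: {}  — dead — no transitions
end set {} — state 1 not in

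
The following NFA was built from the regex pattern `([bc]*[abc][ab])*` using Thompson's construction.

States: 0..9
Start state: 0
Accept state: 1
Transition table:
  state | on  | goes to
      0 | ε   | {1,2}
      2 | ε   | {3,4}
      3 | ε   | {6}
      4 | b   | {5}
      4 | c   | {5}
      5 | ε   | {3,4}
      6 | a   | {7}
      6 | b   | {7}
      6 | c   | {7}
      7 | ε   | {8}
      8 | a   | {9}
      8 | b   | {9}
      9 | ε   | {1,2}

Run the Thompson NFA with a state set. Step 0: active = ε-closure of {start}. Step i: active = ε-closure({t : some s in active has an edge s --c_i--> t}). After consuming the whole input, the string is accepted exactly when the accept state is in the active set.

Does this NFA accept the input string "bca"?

S₀ = ε-closure({0}) = {0,1,2,3,4,6}
'b' @ 1: {3,4,5,6,7,8}
'c' @ 2: {3,4,5,6,7,8}
'a' @ 3: {1,2,3,4,6,7,8,9}  ✓accept
after full input: {1,2,3,4,6,7,8,9}  (accept=1 in)

Answer: ACCEPT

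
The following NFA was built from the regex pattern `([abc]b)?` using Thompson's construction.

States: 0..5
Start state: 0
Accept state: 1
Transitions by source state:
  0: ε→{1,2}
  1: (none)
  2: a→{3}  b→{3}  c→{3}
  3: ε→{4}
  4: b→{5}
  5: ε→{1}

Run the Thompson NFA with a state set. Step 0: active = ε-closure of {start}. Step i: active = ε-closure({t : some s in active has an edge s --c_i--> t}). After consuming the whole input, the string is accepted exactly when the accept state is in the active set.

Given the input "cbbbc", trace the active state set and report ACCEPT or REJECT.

Answer: REJECT

Derivation:
start: ε-closure({0}) = {0,1,2}
'c' @ 1: {3,4}
'b' @ 2: {1,5}  [accepting]
'b' @ 3: {}  — no active states
rest 'bc' ignored (set empty)
after full input: {}  (accept=1 not in)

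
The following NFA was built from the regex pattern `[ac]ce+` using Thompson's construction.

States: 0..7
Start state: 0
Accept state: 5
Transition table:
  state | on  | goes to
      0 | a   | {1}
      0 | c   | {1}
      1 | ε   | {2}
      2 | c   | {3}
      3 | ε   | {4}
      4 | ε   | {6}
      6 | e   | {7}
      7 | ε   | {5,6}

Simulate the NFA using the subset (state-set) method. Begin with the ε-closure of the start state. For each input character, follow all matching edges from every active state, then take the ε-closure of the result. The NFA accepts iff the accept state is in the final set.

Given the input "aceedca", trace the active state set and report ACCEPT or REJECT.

S₀ = ε-closure({0}) = {0}
'a' @ 1: {1,2}
'c' @ 2: {3,4,6}
'e' @ 3: {5,6,7}  (accept∈set)
'e' @ 4: {5,6,7}  (accept∈set)
'd' @ 5: {}  — no active states
rest 'ca' ignored (set empty)
after full input: {}  (accept=5 not in)

Answer: REJECT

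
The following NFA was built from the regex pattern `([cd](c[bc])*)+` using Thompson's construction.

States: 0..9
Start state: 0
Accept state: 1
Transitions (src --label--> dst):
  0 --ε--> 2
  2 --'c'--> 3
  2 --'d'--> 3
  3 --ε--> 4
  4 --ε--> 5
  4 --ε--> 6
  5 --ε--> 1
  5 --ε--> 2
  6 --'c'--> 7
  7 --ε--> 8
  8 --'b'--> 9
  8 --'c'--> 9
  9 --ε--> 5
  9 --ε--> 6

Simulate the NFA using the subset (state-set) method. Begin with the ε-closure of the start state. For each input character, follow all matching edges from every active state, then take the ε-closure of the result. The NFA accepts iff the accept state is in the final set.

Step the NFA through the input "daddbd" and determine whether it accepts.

S₀ = ε-closure({0}) = {0,2}
'd' @ 1: {1,2,3,4,5,6}  (accept∈set)
'a' @ 2: {}  — state set empty
rest 'ddbd' ignored (set empty)
final: {}; accept 1 not in set

Answer: REJECT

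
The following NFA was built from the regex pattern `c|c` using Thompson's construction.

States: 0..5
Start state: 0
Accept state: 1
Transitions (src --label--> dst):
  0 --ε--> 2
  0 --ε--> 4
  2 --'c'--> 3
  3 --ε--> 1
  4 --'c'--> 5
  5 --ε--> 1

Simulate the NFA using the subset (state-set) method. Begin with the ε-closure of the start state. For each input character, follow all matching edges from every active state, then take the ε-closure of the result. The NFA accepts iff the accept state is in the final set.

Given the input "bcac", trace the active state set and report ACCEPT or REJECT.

S₀ = ε-closure({0}) = {0,2,4}
'b' @ 1: {}  — no active states
rest 'cac' ignored (set empty)
end set {} — state 1 not in

Answer: REJECT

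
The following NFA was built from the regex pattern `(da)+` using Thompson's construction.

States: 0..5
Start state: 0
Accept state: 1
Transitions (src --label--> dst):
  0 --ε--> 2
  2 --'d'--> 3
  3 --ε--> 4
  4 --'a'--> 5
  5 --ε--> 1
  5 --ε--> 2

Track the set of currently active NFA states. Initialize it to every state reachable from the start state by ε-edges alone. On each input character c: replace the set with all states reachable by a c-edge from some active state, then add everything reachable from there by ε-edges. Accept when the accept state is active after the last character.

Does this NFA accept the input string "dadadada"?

S₀ = ε-closure({0}) = {0,2}
'd' @ 1: {3,4}
'a' @ 2: {1,2,5}  (accept∈set)
'd' @ 3: {3,4}
'a' @ 4: {1,2,5}  (accept∈set)
'd' @ 5: {3,4}
'a' @ 6: {1,2,5}  (accept∈set)
'd' @ 7: {3,4}
'a' @ 8: {1,2,5}  (accept∈set)
after full input: {1,2,5}  (accept=1 in)

Answer: ACCEPT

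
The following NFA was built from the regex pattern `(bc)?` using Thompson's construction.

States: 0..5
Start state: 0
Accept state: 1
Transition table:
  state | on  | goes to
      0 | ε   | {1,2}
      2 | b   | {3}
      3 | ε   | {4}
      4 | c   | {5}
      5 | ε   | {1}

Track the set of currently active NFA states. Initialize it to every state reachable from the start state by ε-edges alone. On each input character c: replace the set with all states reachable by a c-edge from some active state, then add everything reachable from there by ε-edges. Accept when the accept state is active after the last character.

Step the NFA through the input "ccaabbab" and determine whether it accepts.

S₀ = ε-closure({0}) = {0,1,2}
'c' @ 1: {}  — dead — no transitions
rest 'caabbab' ignored (set empty)
after full input: {}  (accept=1 not in)

Answer: REJECT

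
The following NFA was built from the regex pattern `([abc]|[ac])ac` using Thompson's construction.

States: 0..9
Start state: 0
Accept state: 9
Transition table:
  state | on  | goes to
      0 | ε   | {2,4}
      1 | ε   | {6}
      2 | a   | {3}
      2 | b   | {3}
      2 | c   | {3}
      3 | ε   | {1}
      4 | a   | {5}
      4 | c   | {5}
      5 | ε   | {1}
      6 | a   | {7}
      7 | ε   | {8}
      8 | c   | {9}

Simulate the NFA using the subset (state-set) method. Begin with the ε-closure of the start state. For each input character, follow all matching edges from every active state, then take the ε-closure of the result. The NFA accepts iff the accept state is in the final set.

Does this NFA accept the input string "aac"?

S₀ = ε-closure({0}) = {0,2,4}
'a' @ 1: {1,3,5,6}
'a' @ 2: {7,8}
'c' @ 3: {9}  [accepting]
final: {9}; accept 9 in set

Answer: ACCEPT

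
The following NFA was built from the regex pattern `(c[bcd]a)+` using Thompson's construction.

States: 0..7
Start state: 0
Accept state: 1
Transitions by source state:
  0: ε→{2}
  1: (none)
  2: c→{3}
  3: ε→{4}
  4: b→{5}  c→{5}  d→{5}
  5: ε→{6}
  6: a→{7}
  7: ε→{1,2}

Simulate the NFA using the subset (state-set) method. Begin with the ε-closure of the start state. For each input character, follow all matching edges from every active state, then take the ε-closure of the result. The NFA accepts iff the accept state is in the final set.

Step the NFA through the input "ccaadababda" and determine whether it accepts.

Answer: REJECT

Trace:
S₀ = ε-closure({0}) = {0,2}
'c' @ 1: {3,4}
'c' @ 2: {5,6}
'a' @ 3: {1,2,7}  (accept∈set)
'a' @ 4: {}  — dead — no transitions
rest 'dababda' ignored (set empty)
end set {} — state 1 not in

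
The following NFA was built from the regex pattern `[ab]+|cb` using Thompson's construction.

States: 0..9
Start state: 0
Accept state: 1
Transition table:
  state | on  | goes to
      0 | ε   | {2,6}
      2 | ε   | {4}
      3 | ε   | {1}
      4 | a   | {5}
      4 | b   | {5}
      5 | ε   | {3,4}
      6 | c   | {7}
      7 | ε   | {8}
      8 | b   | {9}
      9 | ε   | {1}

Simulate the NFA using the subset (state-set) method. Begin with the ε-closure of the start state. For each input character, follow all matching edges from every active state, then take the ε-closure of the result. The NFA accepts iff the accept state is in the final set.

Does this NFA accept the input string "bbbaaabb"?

Answer: ACCEPT

Derivation:
start: ε-closure({0}) = {0,2,4,6}
'b' @ 1: {1,3,4,5}  ✓accept
'b' @ 2: {1,3,4,5}  ✓accept
'b' @ 3: {1,3,4,5}  ✓accept
'a' @ 4: {1,3,4,5}  ✓accept
'a' @ 5: {1,3,4,5}  ✓accept
'a' @ 6: {1,3,4,5}  ✓accept
'b' @ 7: {1,3,4,5}  ✓accept
'b' @ 8: {1,3,4,5}  ✓accept
final: {1,3,4,5}; accept 1 in set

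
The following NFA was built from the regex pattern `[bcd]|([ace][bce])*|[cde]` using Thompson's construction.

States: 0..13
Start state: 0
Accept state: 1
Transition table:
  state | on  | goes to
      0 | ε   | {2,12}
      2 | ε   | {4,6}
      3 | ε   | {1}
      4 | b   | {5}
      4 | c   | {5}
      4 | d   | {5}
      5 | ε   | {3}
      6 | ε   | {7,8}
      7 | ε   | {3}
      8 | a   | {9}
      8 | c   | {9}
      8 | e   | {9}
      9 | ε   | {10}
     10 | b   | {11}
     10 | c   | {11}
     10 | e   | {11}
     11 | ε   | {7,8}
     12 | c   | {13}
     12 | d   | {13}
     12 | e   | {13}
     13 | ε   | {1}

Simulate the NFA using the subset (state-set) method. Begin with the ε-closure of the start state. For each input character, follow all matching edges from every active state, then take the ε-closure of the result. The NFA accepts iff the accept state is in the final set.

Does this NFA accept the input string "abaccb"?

Answer: ACCEPT

Derivation:
S₀ = ε-closure({0}) = {0,1,2,3,4,6,7,8,12}
'a' @ 1: {9,10}
'b' @ 2: {1,3,7,8,11}  [accepting]
'a' @ 3: {9,10}
'c' @ 4: {1,3,7,8,11}  [accepting]
'c' @ 5: {9,10}
'b' @ 6: {1,3,7,8,11}  [accepting]
after full input: {1,3,7,8,11}  (accept=1 in)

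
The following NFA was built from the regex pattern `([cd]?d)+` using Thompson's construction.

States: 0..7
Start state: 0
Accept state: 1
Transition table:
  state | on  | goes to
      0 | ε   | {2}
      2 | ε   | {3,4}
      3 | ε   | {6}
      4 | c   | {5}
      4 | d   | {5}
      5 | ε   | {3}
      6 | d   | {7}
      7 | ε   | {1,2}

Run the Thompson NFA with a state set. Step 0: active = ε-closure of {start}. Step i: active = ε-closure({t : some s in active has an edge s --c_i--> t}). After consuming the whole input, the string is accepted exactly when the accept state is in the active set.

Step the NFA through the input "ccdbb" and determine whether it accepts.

start: ε-closure({0}) = {0,2,3,4,6}
'c' @ 1: {3,5,6}
'c' @ 2: {}  — no active states
rest 'dbb' ignored (set empty)
end set {} — state 1 not in

Answer: REJECT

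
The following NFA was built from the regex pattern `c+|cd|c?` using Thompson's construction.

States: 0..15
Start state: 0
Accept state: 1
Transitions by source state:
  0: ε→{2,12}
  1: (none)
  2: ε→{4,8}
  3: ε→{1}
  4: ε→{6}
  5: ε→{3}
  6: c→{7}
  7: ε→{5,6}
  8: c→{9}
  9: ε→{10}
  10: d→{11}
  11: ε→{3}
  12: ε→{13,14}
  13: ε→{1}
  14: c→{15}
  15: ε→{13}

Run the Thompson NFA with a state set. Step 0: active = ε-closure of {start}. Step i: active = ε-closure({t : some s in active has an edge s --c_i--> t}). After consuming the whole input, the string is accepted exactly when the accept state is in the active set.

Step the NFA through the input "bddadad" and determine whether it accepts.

Answer: REJECT

Derivation:
initial (ε-close {0}): {0,1,2,4,6,8,12,13,14}
'b' @ 1: {}  — no active states
rest 'ddadad' ignored (set empty)
after full input: {}  (accept=1 not in)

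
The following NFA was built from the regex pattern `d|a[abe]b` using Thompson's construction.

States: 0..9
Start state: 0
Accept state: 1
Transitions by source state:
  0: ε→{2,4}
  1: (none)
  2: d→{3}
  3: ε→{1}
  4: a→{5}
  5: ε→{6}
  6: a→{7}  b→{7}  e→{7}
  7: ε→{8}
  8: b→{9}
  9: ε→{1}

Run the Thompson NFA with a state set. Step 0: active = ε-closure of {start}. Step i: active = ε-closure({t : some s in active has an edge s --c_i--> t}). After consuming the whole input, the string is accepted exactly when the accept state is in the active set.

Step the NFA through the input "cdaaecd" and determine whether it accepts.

Answer: REJECT

Steps:
start: ε-closure({0}) = {0,2,4}
'c' @ 1: {}  — dead — no transitions
rest 'daaecd' ignored (set empty)
end set {} — state 1 not in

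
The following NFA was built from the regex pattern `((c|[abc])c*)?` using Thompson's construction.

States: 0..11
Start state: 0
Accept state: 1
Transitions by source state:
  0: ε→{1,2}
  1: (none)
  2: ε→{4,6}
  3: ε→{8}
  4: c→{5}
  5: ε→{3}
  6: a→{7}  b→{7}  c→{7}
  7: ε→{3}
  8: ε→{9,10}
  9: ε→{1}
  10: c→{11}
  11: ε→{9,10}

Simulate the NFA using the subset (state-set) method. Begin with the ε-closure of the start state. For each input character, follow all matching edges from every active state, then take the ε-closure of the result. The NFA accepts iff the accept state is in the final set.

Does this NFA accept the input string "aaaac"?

initial (ε-close {0}): {0,1,2,4,6}
'a' @ 1: {1,3,7,8,9,10}  ✓accept
'a' @ 2: {}  — dead — no transitions
rest 'aac' ignored (set empty)
after full input: {}  (accept=1 not in)

Answer: REJECT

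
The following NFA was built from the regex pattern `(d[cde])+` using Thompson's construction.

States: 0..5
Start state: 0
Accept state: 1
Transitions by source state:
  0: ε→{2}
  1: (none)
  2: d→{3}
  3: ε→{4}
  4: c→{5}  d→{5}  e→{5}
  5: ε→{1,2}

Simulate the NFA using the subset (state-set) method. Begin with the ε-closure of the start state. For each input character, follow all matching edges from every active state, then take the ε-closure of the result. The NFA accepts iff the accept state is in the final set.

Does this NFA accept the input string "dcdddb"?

Answer: REJECT

Derivation:
start: ε-closure({0}) = {0,2}
'd' @ 1: {3,4}
'c' @ 2: {1,2,5}  (accept∈set)
'd' @ 3: {3,4}
'd' @ 4: {1,2,5}  (accept∈set)
'd' @ 5: {3,4}
'b' @ 6: {}  — state set empty
final: {}; accept 1 not in set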